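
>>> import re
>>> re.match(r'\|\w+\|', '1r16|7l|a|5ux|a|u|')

None

With `match`, the pattern is implicitly anchored at the beginning.
Here the string doesn't start with a match, so the call returns None.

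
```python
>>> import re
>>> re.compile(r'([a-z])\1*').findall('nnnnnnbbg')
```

['n', 'b', 'g']

A backreference is literal: `\1` must see the identical characters the first group matched.
Matches: at [0:6] match 'nnnnnn', group 1 = 'n'; at [6:8] match 'bb', group 1 = 'b'; at [8:9] match 'g', group 1 = 'g'.
Because there's exactly one group, `findall` drops the full match and keeps group 1 from each hit.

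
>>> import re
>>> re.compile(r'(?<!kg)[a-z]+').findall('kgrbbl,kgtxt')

['kgrbbl', 'kgtxt']

`(?!…)`/`(?<!…)` only lets a position through if the neighbouring text does NOT match; no characters are consumed.
Walking the string: at [0:6] → 'kgrbbl'; at [7:12] → 'kgtxt'.
Since nothing is captured, `findall` lists the 2 matched substrings directly.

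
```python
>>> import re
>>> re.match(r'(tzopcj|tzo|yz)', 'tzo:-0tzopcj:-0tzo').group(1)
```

'tzo'

`re.match` only tries the pattern at the start of the string.
The match spans [0:3] → 'tzo'.
Captured: group 1 = 'tzo'.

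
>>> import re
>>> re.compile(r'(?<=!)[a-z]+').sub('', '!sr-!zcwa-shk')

'!-!-shk'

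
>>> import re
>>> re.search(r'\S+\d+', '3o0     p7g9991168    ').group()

Pattern: one or more of a non-whitespace character; then one or more of a digit.
The match spans [0:3] → '3o0'.

'3o0'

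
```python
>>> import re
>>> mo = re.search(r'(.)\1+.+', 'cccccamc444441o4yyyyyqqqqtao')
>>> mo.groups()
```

('c',)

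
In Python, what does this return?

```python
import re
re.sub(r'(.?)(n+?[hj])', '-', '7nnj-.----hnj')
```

'--.-----'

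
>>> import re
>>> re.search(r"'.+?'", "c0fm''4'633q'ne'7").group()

Unlike `match`, `search` isn't anchored — it looks for the pattern anywhere in the string.
The match spans [4:8] → "''4'".

"''4'"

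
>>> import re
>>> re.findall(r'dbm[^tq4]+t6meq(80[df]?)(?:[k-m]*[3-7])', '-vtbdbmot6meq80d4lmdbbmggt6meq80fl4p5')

Pattern: the literal 'dbm', then one or more of any character except [tq4]; then a literal 't', then the literal '6m', then the literal 'eq'; then the literal '80', then optionally one of [df] (captured); then zero or more of a character in [k-m], then a character in [3-7] (non-capturing group).
Matches: at [4:17] match 'dbmot6meq80d4', group 1 = '80d'.
With a single group, `findall` returns only what that group captured — 1 item.

['80d']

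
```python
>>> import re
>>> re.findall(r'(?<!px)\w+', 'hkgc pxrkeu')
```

['hkgc', 'pxrkeu']

`(?!…)`/`(?<!…)` only lets a position through if the neighbouring text does NOT match; no characters are consumed.
Matches: at [0:4] → 'hkgc'; at [5:11] → 'pxrkeu'.
With no groups in the pattern, `findall` gives back each whole match — 2 here.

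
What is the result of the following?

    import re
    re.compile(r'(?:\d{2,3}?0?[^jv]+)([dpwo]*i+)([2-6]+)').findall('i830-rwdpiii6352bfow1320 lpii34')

[('i', '34')]

This matches 2 to 3 of a digit (lazy), then optionally a literal '0', then one or more of any character except [jv] (non-capturing group); then zero or more of one of [dpwo], then one or more of a literal 'i' (captured); then one or more of a character in [2-6] (captured).
With 2 capturing groups, `findall` returns a 2-tuple per match.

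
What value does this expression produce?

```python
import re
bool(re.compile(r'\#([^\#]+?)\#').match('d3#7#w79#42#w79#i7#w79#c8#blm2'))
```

False

With `match`, the pattern is implicitly anchored at the beginning.
Here the string doesn't start with a match, so the call returns None, and `bool(None)` is False.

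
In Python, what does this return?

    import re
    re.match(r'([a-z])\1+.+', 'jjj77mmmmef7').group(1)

`\1` has to match the exact text group 1 already captured.
`re.match` won't scan ahead — the pattern has to work from the very first character.
The match spans [0:12] → 'jjj77mmmmef7'.
Captured: group 1 = 'j'.

'j'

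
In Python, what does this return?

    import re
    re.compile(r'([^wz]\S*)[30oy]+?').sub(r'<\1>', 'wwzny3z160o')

The pattern matches any character except [wz], then zero or more of a non-whitespace character (captured); then one or more of one of [30oy] (lazy).
Matches: at [3:11] → 'ny3z160o'.
Each match is replaced using the text its own group 1 captured.

'wwz<ny3z160>'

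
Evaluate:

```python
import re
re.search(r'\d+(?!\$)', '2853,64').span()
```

The negative lookahead/lookbehind blocks any match where the forbidden context is present.
The match spans [0:4] → '2853'.

(0, 4)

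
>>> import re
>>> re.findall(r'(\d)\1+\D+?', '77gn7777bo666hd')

['7', '7', '6']

The backreference `\1` re-matches whatever the first group consumed, character for character.
Walking the string: at [0:3] match '77g', group 1 = '7'; at [4:9] match '7777b', group 1 = '7'; at [10:14] match '666h', group 1 = '6'.
With a single group, `findall` returns only what that group captured — 3 items.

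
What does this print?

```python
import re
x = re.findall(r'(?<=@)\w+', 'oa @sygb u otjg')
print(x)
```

['sygb']

The lookaround is zero-width — it requires the adjacent text to match without consuming it, so the asserted text isn't part of the match.
With no groups in the pattern, `findall` gives back each whole match — 1 here.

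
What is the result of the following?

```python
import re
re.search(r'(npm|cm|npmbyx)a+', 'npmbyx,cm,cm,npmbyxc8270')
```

`search` walks the string left to right and returns the first match it finds.
Here no position works, so the call returns None.

None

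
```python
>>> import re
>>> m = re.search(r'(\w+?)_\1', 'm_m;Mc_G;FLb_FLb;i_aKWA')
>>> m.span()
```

`\1` is not a pattern — it's the concrete string captured by group 1, re-applied verbatim.
The match spans [0:3] → 'm_m'.

(0, 3)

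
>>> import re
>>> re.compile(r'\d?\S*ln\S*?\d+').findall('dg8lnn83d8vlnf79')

The pattern matches optionally a digit, then zero or more of a non-whitespace character; then the literal 'ln', then zero or more of a non-whitespace character (lazy), then one or more of a digit.
Scanning left to right: at [0:16] → 'dg8lnn83d8vlnf79'.
With no groups in the pattern, `findall` gives back each whole match — 1 here.

['dg8lnn83d8vlnf79']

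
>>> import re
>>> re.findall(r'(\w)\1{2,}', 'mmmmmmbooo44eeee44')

['m', 'o', 'e']

`\1` is not a pattern — it's the concrete string captured by group 1, re-applied verbatim.
Matches: at [0:6] match 'mmmmmm', group 1 = 'm'; at [7:10] match 'ooo', group 1 = 'o'; at [12:16] match 'eeee', group 1 = 'e'.
Because there's exactly one group, `findall` drops the full match and keeps group 1 from each hit.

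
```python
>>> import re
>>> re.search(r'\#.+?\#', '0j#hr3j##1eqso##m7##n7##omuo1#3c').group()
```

With the lazy modifier that quantifier settles for the fewest repetitions that let the rest of the pattern succeed (the atoms after it are unaffected and can still be greedy).
`re.search` scans for the first position where the pattern succeeds.
The match spans [2:8] → '#hr3j#'.

'#hr3j#'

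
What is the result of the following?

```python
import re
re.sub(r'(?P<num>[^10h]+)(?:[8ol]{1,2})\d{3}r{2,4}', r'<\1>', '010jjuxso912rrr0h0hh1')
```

'010<jjuxs>0h0hh1'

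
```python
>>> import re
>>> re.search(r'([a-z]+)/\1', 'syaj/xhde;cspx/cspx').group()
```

`\1` has to match the exact text group 1 already captured.
The match spans [10:19] → 'cspx/cspx'.

'cspx/cspx'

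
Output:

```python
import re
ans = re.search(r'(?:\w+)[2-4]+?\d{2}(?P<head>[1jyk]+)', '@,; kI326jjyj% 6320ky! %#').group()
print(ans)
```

Pattern: one or more of a word character (non-capturing group); then one or more of a character in [2-4] (lazy), then exactly 2 of a digit; then one or more of one of [1jyk] (captured as 'head').
`re.search` tries every starting position until one works.
The match spans [4:13] → 'kI326jjyj'.
Captured: group 1 = 'jjyj'.

kI326jjyj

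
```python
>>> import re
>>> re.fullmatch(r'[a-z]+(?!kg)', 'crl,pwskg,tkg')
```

None

`fullmatch` succeeds only if the pattern covers the string from start to end.
Here the pattern can't cover the whole string, so the call returns None.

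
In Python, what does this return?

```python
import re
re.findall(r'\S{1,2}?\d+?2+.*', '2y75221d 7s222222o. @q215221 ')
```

With no groups in the pattern, `findall` gives back each whole match — 1 here.

['2y75221d 7s222222o. @q215221 ']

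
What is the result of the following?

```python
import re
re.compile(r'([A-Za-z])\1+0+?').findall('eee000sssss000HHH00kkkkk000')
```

['e', 's', 'H', 'k']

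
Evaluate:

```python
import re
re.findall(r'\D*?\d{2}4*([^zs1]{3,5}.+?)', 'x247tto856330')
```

['7tto85']

Pattern: zero or more of a non-digit (lazy), then exactly 2 of a digit, then zero or more of the literal '4'; then 3 to 5 of any character except [zs1], then one or more of any character (lazy) (captured).
The `?` after the quantifier makes it lazy — it takes as little as possible before letting the rest of the pattern try.
Scanning left to right: at [0:9] match 'x247tto85', group 1 = '7tto85'.
One capturing group, so `findall` returns just the captured substring from the one match — 1 in all.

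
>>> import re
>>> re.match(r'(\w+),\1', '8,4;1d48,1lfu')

None

After group 1 captures some text, `\1` only succeeds where that same text appears again.
`re.match` only tries the pattern at the start of the string.
Here the string doesn't start with a match, so the call returns None.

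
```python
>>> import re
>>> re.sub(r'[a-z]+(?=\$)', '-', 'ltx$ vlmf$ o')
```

The positive lookaround only admits positions where the adjacent text matches; those characters stay outside the span.
Each match is replaced by '-'.

'-$ -$ o'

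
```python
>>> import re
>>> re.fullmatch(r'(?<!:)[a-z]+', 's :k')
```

The negative lookahead/lookbehind blocks any match where the forbidden context is present.
`fullmatch` succeeds only if the pattern covers the string from start to end.
Here there's no way to consume every character, so the call returns None.

None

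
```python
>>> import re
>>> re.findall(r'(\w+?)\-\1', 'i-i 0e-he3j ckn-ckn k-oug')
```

['i', 'ckn']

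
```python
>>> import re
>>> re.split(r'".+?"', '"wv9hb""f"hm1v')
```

['', '', 'hm1v']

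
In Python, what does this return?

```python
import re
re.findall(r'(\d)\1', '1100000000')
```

After group 1 captures some text, `\1` only succeeds where that same text appears again.
One capturing group, so `findall` returns just the captured substring from each match — 5 in all.

['1', '0', '0', '0', '0']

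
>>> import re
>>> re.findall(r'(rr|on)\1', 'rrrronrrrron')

['rr', 'rr']

`\1` is not a pattern — it's the concrete string captured by group 1, re-applied verbatim.
Matches: at [0:4] match 'rrrr', group 1 = 'rr'; at [6:10] match 'rrrr', group 1 = 'rr'.
One capturing group, so `findall` returns just the captured substring from each match — 2 in all.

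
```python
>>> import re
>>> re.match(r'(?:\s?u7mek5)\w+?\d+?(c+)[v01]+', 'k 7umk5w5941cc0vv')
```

None

This matches optionally whitespace, then the literal 'u7m', then the literal 'ek5' (non-capturing group); then one or more of a word character (lazy), then one or more of a digit (lazy); then one or more of a literal 'c' (captured); then one or more of one of [v01].
`match` is anchored at position 0; if the pattern doesn't fit there, it returns None.
Here the pattern fails at index 0, so the call returns None.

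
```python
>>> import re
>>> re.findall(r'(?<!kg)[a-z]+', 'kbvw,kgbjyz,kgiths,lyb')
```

['kbvw', 'kgbjyz', 'kgiths', 'lyb']

Because the assertion is negative and zero-width, positions next to the forbidden text are skipped.
No capturing groups, so `findall` returns the 4 full match strings.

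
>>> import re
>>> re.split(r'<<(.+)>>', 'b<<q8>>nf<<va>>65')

['b', 'q8>>nf<<va', '65']

Matches to split on: at [1:15] → '<<q8>>nf<<va>>'.
The group in the pattern means `split` returns the separators' captures alongside the pieces.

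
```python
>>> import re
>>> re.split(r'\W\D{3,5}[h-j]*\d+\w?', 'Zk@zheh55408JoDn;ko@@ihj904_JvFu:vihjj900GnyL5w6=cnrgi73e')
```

['Zk', 'oDn', 'JvFu', 'nyL5w6', '']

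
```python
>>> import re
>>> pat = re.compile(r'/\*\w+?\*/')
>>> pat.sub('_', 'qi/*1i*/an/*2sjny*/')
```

'qi_an_'

Matches: at [2:8] → '/*1i*/'; at [10:19] → '/*2sjny*/'.
Every occurrence is swapped for '_'.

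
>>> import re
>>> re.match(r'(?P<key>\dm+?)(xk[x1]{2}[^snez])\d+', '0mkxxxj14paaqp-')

None

With `match`, the pattern is implicitly anchored at the beginning.
Here position 0 doesn't satisfy it, so the call returns None.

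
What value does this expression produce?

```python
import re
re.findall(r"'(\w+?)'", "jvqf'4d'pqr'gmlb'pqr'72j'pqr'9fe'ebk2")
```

With a single group, `findall` returns only what that group captured — 4 items.

['4d', 'gmlb', '72j', '9fe']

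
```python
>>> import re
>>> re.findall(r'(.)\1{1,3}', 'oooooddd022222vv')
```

['o', 'd', '2', 'v']

`\1` has to match the exact text group 1 already captured.
With a single group, `findall` returns only what that group captured — 4 items.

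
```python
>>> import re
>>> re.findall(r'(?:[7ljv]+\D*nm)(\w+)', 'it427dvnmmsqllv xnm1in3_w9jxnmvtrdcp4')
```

['1in3_w9jxnmvtrdcp4']

This matches one or more of one of [7ljv], then zero or more of a non-digit, then the literal 'nm' (non-capturing group); then one or more of a word character (captured).
Matches: at [4:37] match '7dvnmmsqllv xnm1in3_w9jxnmvtrdcp4', group 1 = '1in3_w9jxnmvtrdcp4'.
One capturing group, so `findall` returns just the captured substring from the one match — 1 in all.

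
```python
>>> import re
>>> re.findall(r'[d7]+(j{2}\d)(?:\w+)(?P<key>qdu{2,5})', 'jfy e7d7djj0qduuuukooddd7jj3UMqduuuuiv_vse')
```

[('jj0', 'qduuuu')]

This matches one or more of one of [d7]; then exactly 2 of a literal 'j', then a digit (captured); then one or more of a word character (non-capturing group); then the literal 'qd', then 2 to 5 of the literal 'u' (captured as 'key').
Walking the string: at [5:36] match '7d7djj0qduuuukooddd7jj3UMqduuuu', groups = ('jj0', 'qduuuu').
With 2 capturing groups, `findall` returns a 2-tuple per match.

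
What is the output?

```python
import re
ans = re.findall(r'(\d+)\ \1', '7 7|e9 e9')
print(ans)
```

`\1` is not a pattern — it's the concrete string captured by group 1, re-applied verbatim.
`findall` collects group 1 from the one match (1 total).

['7']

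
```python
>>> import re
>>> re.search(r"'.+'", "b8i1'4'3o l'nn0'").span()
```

`re.search` tries every starting position until one works.
The match spans [4:16] → "'4'3o l'nn0'".

(4, 16)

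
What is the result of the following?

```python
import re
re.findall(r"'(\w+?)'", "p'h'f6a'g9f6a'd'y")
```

['h', 'g9f6a']

Matches: at [1:4] match "'h'", group 1 = 'h'; at [7:14] match "'g9f6a'", group 1 = 'g9f6a'.
With a single group, `findall` returns only what that group captured — 2 items.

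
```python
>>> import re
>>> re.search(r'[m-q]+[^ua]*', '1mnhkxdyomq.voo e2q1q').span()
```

(1, 21)

Pattern: one or more of a character in [m-q]; then zero or more of any character except [ua].
`re.search` tries every starting position until one works.
The match spans [1:21] → 'mnhkxdyomq.voo e2q1q'.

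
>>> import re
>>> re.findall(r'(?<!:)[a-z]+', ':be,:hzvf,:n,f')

The negative lookaround is zero-width — it rules out positions where the adjacent text would match, without consuming anything.
Walking the string: at [2:3] → 'e'; at [6:9] → 'zvf'; at [13:14] → 'f'.
With no groups in the pattern, `findall` gives back each whole match — 3 here.

['e', 'zvf', 'f']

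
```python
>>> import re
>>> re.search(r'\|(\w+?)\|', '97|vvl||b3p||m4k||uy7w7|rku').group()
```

'|vvl|'

`search` walks the string left to right and returns the first match it finds.
The match spans [2:7] → '|vvl|'.
Captured: group 1 = 'vvl'.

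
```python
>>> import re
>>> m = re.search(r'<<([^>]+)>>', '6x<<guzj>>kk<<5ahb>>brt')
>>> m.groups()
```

('guzj',)

Unlike `match`, `search` isn't anchored — it looks for the pattern anywhere in the string.
The match spans [2:10] → '<<guzj>>'.
Captured: group 1 = 'guzj'.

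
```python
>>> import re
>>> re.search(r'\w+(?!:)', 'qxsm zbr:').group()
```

'qxsm'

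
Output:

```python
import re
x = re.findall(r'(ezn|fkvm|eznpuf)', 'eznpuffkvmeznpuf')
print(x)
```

['ezn', 'fkvm', 'ezn']

Branches in `(...|...)` are attempted left-to-right; the first branch that allows the whole pattern to succeed is taken.
Walking the string: at [0:3] match 'ezn', group 1 = 'ezn'; at [6:10] match 'fkvm', group 1 = 'fkvm'; at [10:13] match 'ezn', group 1 = 'ezn'.
`findall` collects group 1 from each match (3 total).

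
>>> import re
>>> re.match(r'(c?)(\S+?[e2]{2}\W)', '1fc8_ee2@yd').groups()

('', '1fc8_ee2@')

This matches optionally a literal 'c' (captured); then one or more of a non-whitespace character (lazy), then exactly 2 of one of [e2], then a non-word character (captured).
`match` is anchored at position 0; if the pattern doesn't fit there, it returns None.
The match spans [0:9] → '1fc8_ee2@'.
Captured: group 1 = '', group 2 = '1fc8_ee2@'.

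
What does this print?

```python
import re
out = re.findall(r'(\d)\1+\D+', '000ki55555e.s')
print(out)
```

['0', '5']

A backreference is literal: `\1` must see the identical characters the first group matched.
Matches: at [0:5] match '000ki', group 1 = '0'; at [5:13] match '55555e.s', group 1 = '5'.
One capturing group, so `findall` returns just the captured substring from each match — 2 in all.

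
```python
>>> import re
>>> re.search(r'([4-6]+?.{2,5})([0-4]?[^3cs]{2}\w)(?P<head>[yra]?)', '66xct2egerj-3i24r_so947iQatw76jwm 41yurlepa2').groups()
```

('66xct2', 'ege', 'r')

The pattern matches one or more of a character in [4-6] (lazy), then 2 to 5 of any character (captured); then optionally a character in [0-4], then exactly 2 of any character except [3cs], then a word character (captured); then optionally one of [yra] (captured as 'head').
`search` walks the string left to right and returns the first match it finds.
The match spans [0:10] → '66xct2eger'.
Captured: group 1 = '66xct2', group 2 = 'ege', group 3 = 'r'.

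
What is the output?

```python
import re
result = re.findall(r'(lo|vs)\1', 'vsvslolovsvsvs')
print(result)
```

A backreference is literal: `\1` must see the identical characters the first group matched.
Walking the string: at [0:4] match 'vsvs', group 1 = 'vs'; at [4:8] match 'lolo', group 1 = 'lo'; at [8:12] match 'vsvs', group 1 = 'vs'.
`findall` collects group 1 from each match (3 total).

['vs', 'lo', 'vs']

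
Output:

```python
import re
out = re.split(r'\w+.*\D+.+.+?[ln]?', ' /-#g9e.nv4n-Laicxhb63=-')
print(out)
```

[' /-#', '']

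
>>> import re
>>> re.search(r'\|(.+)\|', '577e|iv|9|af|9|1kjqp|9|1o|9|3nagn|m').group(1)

`search` walks the string left to right and returns the first match it finds.
The match spans [4:34] → '|iv|9|af|9|1kjqp|9|1o|9|3nagn|'.
Captured: group 1 = 'iv|9|af|9|1kjqp|9|1o|9|3nagn'.

'iv|9|af|9|1kjqp|9|1o|9|3nagn'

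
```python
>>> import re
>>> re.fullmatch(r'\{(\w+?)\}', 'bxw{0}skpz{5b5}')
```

None

`fullmatch` succeeds only if the pattern covers the string from start to end.
Here there's no way to consume every character, so the call returns None.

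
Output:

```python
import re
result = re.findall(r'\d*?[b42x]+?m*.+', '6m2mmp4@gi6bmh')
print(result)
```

Pattern: zero or more of a digit (lazy); then one or more of one of [b42x] (lazy), then zero or more of a literal 'm', then one or more of any character.
Walking the string: at [2:14] → '2mmp4@gi6bmh'.
With no groups in the pattern, `findall` gives back each whole match — 1 here.

['2mmp4@gi6bmh']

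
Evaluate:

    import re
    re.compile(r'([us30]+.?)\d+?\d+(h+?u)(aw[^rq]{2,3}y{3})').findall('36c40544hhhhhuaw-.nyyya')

[('05', 'hhhhhu', 'aw-.nyyy')]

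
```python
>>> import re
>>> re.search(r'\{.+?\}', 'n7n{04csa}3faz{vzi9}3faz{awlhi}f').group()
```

The `?` after the quantifier makes it lazy — it takes as little as possible before letting the rest of the pattern try.
The match spans [3:10] → '{04csa}'.

'{04csa}'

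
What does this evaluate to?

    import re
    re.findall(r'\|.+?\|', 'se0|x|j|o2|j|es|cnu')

The `?` after the quantifier makes it lazy — it takes as little as possible before letting the rest of the pattern try.
With no groups in the pattern, `findall` gives back each whole match — 3 here.

['|x|', '|o2|', '|es|']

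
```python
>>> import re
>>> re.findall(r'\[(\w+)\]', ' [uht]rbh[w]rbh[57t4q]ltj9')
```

['uht', 'w', '57t4q']

With a single group, `findall` returns only what that group captured — 3 items.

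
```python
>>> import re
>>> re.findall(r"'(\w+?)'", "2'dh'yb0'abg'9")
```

One capturing group, so `findall` returns just the captured substring from each match — 2 in all.

['dh', 'abg']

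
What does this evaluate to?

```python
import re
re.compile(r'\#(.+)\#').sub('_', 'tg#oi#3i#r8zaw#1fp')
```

'tg_1fp'

Matches: at [2:15] → '#oi#3i#r8zaw#'.
Every occurrence is swapped for '_'.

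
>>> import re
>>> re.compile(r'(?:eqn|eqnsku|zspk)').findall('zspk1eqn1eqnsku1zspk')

['zspk', 'eqn', 'eqn', 'zspk']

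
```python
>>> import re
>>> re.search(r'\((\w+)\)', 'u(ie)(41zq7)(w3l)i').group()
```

'(ie)'

`search` walks the string left to right and returns the first match it finds.
The match spans [1:5] → '(ie)'.
Captured: group 1 = 'ie'.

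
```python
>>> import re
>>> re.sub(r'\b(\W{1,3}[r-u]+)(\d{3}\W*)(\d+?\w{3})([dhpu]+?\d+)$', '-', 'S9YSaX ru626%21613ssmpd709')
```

'S9YSaX-'

Pattern: a word boundary (`\b`, zero-width); then 1 to 3 of a non-word character, then one or more of a character in [r-u] (captured); then exactly 3 of a digit, then zero or more of a non-word character (captured); then one or more of a digit (lazy), then exactly 3 of a word character (captured); then one or more of one of [dhpu] (lazy), then one or more of a digit (captured); then anchored at the end.
Each match is replaced by '-'.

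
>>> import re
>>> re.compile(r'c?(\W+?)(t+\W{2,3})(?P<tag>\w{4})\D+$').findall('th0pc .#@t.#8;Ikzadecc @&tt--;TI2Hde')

[(' @&', 'tt--;', 'TI2H')]

Pattern: optionally a literal 'c'; then one or more of a non-word character (lazy) (captured); then one or more of the literal 't', then 2 to 3 of a non-word character (captured); then exactly 4 of a word character (captured as 'tag'); then one or more of a non-digit; then anchored at the end.
Scanning left to right: at [21:36] match 'c @&tt--;TI2Hde', groups = (' @&', 'tt--;', 'TI2H').
`findall` packs the 3 group values into a tuple for every match.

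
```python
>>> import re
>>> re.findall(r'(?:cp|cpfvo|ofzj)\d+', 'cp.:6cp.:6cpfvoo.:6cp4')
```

['cp4']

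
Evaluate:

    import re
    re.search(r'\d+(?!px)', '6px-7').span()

(4, 5)

`(?!…)`/`(?<!…)` only lets a position through if the neighbouring text does NOT match; no characters are consumed.
The match spans [4:5] → '7'.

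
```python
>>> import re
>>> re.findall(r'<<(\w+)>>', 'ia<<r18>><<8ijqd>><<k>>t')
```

['r18', '8ijqd', 'k']

Scanning left to right: at [2:9] match '<<r18>>', group 1 = 'r18'; at [9:18] match '<<8ijqd>>', group 1 = '8ijqd'; at [18:23] match '<<k>>', group 1 = 'k'.
`findall` collects group 1 from each match (3 total).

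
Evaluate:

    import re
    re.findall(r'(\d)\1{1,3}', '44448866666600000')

['4', '8', '6', '6', '0']

`\1` is not a pattern — it's the concrete string captured by group 1, re-applied verbatim.
Matches: at [0:4] match '4444', group 1 = '4'; at [4:6] match '88', group 1 = '8'; at [6:10] match '6666', group 1 = '6'; at [10:12] match '66', group 1 = '6'; at [12:16] match '0000', group 1 = '0'.
Because there's exactly one group, `findall` drops the full match and keeps group 1 from each hit.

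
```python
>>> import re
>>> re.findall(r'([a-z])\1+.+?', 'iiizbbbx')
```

`\1` is not a pattern — it's the concrete string captured by group 1, re-applied verbatim.
Scanning left to right: at [0:4] match 'iiiz', group 1 = 'i'; at [4:8] match 'bbbx', group 1 = 'b'.
`findall` collects group 1 from each match (2 total).

['i', 'b']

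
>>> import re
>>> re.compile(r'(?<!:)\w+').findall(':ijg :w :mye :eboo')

['jg', 'ye', 'boo']

The negative lookahead/lookbehind blocks any match where the forbidden context is present.
Matches: at [2:4] → 'jg'; at [10:12] → 'ye'; at [15:18] → 'boo'.
`findall` yields the raw match text (3 of them) because the pattern has no groups.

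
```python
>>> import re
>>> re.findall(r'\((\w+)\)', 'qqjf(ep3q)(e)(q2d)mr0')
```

Walking the string: at [4:10] match '(ep3q)', group 1 = 'ep3q'; at [10:13] match '(e)', group 1 = 'e'; at [13:18] match '(q2d)', group 1 = 'q2d'.
One capturing group, so `findall` returns just the captured substring from each match — 3 in all.

['ep3q', 'e', 'q2d']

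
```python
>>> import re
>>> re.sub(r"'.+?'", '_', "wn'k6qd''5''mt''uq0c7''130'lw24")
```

'wn_____lw24'

Because the quantifier is non-greedy, it stops expanding at the earliest point where the rest of the pattern can succeed.
Matches: at [2:8] → "'k6qd'"; at [8:11] → "'5'"; at [11:15] → "'mt'"; at [15:22] → "'uq0c7'"; at [22:27] → "'130'".
`sub` substitutes '_' at each match site.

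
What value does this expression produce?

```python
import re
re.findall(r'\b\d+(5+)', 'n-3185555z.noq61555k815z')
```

['5']

Pattern: a word boundary (`\b`, zero-width); then one or more of a digit; then one or more of a literal '5' (captured).
Matches: at [2:9] match '3185555', group 1 = '5'.
With a single group, `findall` returns only what that group captured — 1 item.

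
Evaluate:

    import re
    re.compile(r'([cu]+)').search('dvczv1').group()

The pattern matches one or more of one of [cu] (captured).
`search` walks the string left to right and returns the first match it finds.
The match spans [2:3] → 'c'.
Captured: group 1 = 'c'.

'c'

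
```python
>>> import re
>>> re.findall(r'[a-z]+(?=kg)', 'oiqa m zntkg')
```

['znt']

Because the assertion is zero-width, the text it checks is not consumed and won't appear in the result.
Walking the string: at [7:10] → 'znt'.
No capturing groups, so `findall` returns the 1 full match string.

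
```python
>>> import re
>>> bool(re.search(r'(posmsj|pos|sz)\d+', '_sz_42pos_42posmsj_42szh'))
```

False

Here the pattern never matches, so the call returns None, and `bool(None)` is False.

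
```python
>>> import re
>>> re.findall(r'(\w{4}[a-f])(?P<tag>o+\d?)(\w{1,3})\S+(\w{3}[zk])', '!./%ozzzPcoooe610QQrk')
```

This matches exactly 4 of a word character, then a character in [a-f] (captured); then one or more of a literal 'o', then optionally a digit (captured as 'tag'); then 1 to 3 of a word character (captured); then one or more of a non-whitespace character; then exactly 3 of a word character, then one of [zk] (captured).
Scanning left to right: at [5:21] match 'zzzPcoooe610QQrk', groups = ('zzzPc', 'ooo', 'e61', 'QQrk').
Multiple groups make `findall` return tuples — one 4-tuple for the one match.

[('zzzPc', 'ooo', 'e61', 'QQrk')]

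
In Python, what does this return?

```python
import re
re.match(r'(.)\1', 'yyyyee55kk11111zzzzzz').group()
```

'yy'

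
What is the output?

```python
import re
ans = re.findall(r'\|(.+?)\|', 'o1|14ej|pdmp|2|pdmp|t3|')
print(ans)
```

Scanning left to right: at [2:8] match '|14ej|', group 1 = '14ej'; at [12:15] match '|2|', group 1 = '2'; at [19:23] match '|t3|', group 1 = 't3'.
Because there's exactly one group, `findall` drops the full match and keeps group 1 from each hit.

['14ej', '2', 't3']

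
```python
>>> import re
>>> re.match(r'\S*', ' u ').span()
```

`match` is anchored at position 0; if the pattern doesn't fit there, it returns None.
The match spans [0:0] → ''.

(0, 0)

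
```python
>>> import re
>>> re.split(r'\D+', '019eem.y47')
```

['019', '47']

The pattern matches one or more of a non-digit.
Matches to split on: at [3:8] → 'eem.y'.
Each match becomes a cut point; 2 segments remain.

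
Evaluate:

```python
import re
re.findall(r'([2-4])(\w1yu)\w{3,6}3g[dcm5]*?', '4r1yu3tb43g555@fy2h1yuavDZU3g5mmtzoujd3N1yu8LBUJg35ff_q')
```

[('4', 'r1yu'), ('2', 'h1yu')]

This matches a character in [2-4] (captured); then a word character, then the literal '1yu' (captured); then 3 to 6 of a word character, then the literal '3g', then zero or more of one of [dcm5] (lazy).
2 groups means each result is a tuple of 2 captured strings — 2 here.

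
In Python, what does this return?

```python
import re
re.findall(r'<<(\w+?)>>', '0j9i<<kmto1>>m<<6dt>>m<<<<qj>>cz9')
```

['kmto1', '6dt', 'qj']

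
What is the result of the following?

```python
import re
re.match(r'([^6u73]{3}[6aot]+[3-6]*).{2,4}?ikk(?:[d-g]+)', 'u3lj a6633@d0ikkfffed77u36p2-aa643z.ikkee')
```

None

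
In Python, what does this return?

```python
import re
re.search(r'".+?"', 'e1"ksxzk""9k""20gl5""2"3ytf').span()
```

With the lazy modifier that quantifier settles for the fewest repetitions that let the rest of the pattern succeed (the atoms after it are unaffected and can still be greedy).
The match spans [2:9] → '"ksxzk"'.

(2, 9)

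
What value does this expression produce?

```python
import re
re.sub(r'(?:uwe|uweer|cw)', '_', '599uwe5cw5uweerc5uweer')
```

'599_5_5_erc5_er'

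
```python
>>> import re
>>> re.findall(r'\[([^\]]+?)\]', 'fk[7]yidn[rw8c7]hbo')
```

Scanning left to right: at [2:5] match '[7]', group 1 = '7'; at [9:16] match '[rw8c7]', group 1 = 'rw8c7'.
One capturing group, so `findall` returns just the captured substring from each match — 2 in all.

['7', 'rw8c7']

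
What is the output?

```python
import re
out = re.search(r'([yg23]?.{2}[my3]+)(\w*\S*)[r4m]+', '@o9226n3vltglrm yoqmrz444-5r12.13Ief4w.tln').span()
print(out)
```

(4, 15)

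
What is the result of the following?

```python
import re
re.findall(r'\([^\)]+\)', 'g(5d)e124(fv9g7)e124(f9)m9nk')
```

['(5d)', '(fv9g7)', '(f9)']

Scanning left to right: at [1:5] → '(5d)'; at [9:16] → '(fv9g7)'; at [20:24] → '(f9)'.
Since nothing is captured, `findall` lists the 3 matched substrings directly.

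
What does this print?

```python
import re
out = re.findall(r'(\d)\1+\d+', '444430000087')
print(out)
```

['4']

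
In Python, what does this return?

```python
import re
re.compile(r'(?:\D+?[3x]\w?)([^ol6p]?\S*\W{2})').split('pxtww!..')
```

['', 'ww!..', '']

Pattern: one or more of a non-digit (lazy), then one of [3x], then optionally a word character (non-capturing group); then optionally any character except [ol6p], then zero or more of a non-whitespace character, then exactly 2 of a non-word character (captured).
Matches to split on: at [0:8] → 'pxtww!..'.
`re.split` interleaves the captured-group text with the surrounding fragments.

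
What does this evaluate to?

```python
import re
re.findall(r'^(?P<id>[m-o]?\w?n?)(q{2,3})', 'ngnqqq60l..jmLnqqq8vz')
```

[('ngn', 'qqq')]

This matches anchored at the start of the string; then optionally a character in [m-o], then optionally a word character, then optionally the literal 'n' (captured as 'id'); then 2 to 3 of a literal 'q' (captured).
Walking the string: at [0:6] match 'ngnqqq', groups = ('ngn', 'qqq').
Multiple groups make `findall` return tuples — one 2-tuple for the one match.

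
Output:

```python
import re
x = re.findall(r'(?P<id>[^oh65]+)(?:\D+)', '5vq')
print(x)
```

['v']

Pattern: one or more of any character except [oh65] (captured as 'id'); then one or more of a non-digit (non-capturing group).
With a single group, `findall` returns only what that group captured — 1 item.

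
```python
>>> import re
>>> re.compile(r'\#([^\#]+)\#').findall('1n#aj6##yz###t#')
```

['aj6', 'yz', 't']

Scanning left to right: at [2:7] match '#aj6#', group 1 = 'aj6'; at [7:11] match '#yz#', group 1 = 'yz'; at [12:15] match '#t#', group 1 = 't'.
Because there's exactly one group, `findall` drops the full match and keeps group 1 from each hit.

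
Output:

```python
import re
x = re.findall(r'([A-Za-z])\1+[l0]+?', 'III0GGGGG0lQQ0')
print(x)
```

After group 1 captures some text, `\1` only succeeds where that same text appears again.
With a single group, `findall` returns only what that group captured — 3 items.

['I', 'G', 'Q']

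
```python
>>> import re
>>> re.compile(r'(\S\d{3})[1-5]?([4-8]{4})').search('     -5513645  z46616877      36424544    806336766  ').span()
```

(15, 24)

This matches a non-whitespace character, then exactly 3 of a digit (captured); then optionally a character in [1-5]; then exactly 4 of a character in [4-8] (captured).
`re.search` tries every starting position until one works.
The match spans [15:24] → 'z46616877'.
Captured: group 1 = 'z466', group 2 = '6877'.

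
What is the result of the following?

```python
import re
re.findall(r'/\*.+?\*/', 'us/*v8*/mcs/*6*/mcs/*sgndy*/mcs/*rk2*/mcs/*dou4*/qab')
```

The `?` after the quantifier makes it lazy — it takes as little as possible before letting the rest of the pattern try.
`findall` yields the raw match text (5 of them) because the pattern has no groups.

['/*v8*/', '/*6*/', '/*sgndy*/', '/*rk2*/', '/*dou4*/']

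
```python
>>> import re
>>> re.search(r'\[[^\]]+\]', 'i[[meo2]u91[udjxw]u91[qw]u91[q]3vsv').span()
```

(1, 8)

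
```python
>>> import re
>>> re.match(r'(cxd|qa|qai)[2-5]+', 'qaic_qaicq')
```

With `match`, the pattern is implicitly anchored at the beginning.
Here position 0 doesn't satisfy it, so the call returns None.

None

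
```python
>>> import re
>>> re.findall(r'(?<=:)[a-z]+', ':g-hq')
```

Because the assertion is zero-width, the text it checks is not consumed and won't appear in the result.
With no groups in the pattern, `findall` gives back each whole match — 1 here.

['g']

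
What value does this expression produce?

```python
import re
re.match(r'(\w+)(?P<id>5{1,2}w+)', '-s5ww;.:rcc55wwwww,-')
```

This matches one or more of a word character (captured); then 1 to 2 of the literal '5', then one or more of the literal 'w' (captured as 'id').
`re.match` won't scan ahead — the pattern has to work from the very first character.
Here position 0 doesn't satisfy it, so the call returns None.

None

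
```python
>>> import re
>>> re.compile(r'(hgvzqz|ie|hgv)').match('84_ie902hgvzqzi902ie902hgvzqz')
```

`re.match` only tries the pattern at the start of the string.
Here position 0 doesn't satisfy it, so the call returns None.

None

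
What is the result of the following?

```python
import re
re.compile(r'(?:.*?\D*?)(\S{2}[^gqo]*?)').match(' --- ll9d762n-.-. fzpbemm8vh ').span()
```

`re.match` only tries the pattern at the start of the string.
The match spans [0:3] → ' --'.

(0, 3)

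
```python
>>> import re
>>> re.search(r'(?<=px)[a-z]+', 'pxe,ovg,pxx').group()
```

'e'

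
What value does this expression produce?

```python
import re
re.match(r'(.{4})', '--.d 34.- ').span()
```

(0, 4)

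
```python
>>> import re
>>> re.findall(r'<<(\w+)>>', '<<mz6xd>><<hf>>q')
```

['mz6xd', 'hf']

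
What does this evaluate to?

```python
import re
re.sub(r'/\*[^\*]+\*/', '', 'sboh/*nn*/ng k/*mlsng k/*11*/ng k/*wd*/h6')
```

Each match is replaced by ''.

'sbohng k/*mlsng kng kh6'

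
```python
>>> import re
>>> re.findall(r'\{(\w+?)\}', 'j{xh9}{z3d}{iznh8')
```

['xh9', 'z3d']

With a single group, `findall` returns only what that group captured — 2 items.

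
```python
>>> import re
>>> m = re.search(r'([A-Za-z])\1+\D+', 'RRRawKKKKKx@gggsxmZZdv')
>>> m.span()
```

The backreference `\1` re-matches whatever the first group consumed, character for character.
`re.search` scans for the first position where the pattern succeeds.
The match spans [0:22] → 'RRRawKKKKKx@gggsxmZZdv'.
Captured: group 1 = 'R'.

(0, 22)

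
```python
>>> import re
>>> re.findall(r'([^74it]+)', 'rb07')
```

The pattern matches one or more of any character except [74it] (captured).
Matches: at [0:3] match 'rb0', group 1 = 'rb0'.
`findall` collects group 1 from the one match (1 total).

['rb0']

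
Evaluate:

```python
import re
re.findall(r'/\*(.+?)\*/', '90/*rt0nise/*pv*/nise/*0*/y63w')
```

['rt0nise/*pv', '0']

A `+?`/`*?`/`{m,n}?` starts at its minimum and grows only as far as needed for what follows to match.
Walking the string: at [2:17] match '/*rt0nise/*pv*/', group 1 = 'rt0nise/*pv'; at [21:26] match '/*0*/', group 1 = '0'.
One capturing group, so `findall` returns just the captured substring from each match — 2 in all.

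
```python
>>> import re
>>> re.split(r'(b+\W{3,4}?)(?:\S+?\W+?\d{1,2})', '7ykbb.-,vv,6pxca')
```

Pattern: one or more of the literal 'b', then 3 to 4 of a non-word character (lazy) (captured); then one or more of a non-whitespace character (lazy), then one or more of a non-word character (lazy), then 1 to 2 of a digit (non-capturing group).
Matches to split on: at [3:12] → 'bb.-,vv,6'.
`re.split` interleaves the captured-group text with the surrounding fragments.

['7yk', 'bb.-,', 'pxca']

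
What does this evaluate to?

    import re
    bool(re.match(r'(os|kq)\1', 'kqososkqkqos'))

`match` is anchored at position 0; if the pattern doesn't fit there, it returns None.
Here the pattern fails at index 0, so the call returns None, and `bool(None)` is False.

False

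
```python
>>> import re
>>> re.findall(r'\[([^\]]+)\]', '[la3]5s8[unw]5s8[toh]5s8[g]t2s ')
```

['la3', 'unw', 'toh', 'g']

Matches: at [0:5] match '[la3]', group 1 = 'la3'; at [8:13] match '[unw]', group 1 = 'unw'; at [16:21] match '[toh]', group 1 = 'toh'; at [24:27] match '[g]', group 1 = 'g'.
One capturing group, so `findall` returns just the captured substring from each match — 4 in all.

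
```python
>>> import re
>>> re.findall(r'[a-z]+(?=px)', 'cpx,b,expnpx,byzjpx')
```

Because the assertion is zero-width, the text it checks is not consumed and won't appear in the result.
Matches: at [0:1] → 'c'; at [6:10] → 'expn'; at [13:17] → 'byzj'.
`findall` yields the raw match text (3 of them) because the pattern has no groups.

['c', 'expn', 'byzj']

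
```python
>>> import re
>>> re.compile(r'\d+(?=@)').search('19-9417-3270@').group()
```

'3270'

The positive lookaround only admits positions where the adjacent text matches; those characters stay outside the span.
Unlike `match`, `search` isn't anchored — it looks for the pattern anywhere in the string.
The match spans [8:12] → '3270'.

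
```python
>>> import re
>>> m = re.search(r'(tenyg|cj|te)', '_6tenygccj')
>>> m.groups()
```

('tenyg',)

The match spans [2:7] → 'tenyg'.
Captured: group 1 = 'tenyg'.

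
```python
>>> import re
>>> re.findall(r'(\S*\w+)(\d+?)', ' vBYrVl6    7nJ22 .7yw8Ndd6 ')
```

The pattern matches zero or more of a non-whitespace character, then one or more of a word character (captured); then one or more of a digit (lazy) (captured).
`findall` packs the 2 group values into a tuple for every match.

[('vBYrVl', '6'), ('7nJ2', '2'), ('.7yw8Ndd', '6')]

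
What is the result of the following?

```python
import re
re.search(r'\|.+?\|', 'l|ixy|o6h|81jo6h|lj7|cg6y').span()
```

(1, 6)

The match spans [1:6] → '|ixy|'.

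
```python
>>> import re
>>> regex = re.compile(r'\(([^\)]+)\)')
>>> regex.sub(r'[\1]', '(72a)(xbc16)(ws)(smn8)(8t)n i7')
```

The replacement refers to a captured group, so each match is rewritten using its own captured text.

'[72a][xbc16][ws][smn8][8t]n i7'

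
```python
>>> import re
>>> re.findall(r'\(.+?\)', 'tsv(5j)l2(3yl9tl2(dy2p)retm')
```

['(5j)', '(3yl9tl2(dy2p)']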